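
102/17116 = 51/8558 = 0.01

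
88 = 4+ 84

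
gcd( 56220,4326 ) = 6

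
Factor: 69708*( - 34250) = -2^3*3^1*5^3 * 37^1*137^1 * 157^1 = -  2387499000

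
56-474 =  - 418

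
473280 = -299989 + 773269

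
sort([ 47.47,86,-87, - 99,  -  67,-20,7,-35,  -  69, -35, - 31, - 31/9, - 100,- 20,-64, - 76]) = [ - 100,  -  99, - 87, - 76, - 69, - 67, -64,  -  35,  -  35,-31, - 20 , - 20, - 31/9, 7,47.47,86]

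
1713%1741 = 1713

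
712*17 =12104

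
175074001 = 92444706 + 82629295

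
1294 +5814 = 7108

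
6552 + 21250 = 27802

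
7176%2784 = 1608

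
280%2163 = 280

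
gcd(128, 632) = 8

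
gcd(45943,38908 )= 1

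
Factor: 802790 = 2^1*5^1* 80279^1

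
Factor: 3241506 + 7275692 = 2^1*29^1*43^1*4217^1 = 10517198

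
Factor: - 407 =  - 11^1*37^1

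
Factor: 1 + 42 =43 = 43^1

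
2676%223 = 0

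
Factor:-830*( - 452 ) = 375160= 2^3*5^1 * 83^1*113^1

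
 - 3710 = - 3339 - 371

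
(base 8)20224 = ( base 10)8340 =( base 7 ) 33213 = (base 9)12386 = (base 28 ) aho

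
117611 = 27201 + 90410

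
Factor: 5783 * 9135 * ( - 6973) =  - 368367586965 =- 3^2*5^1*  7^1* 19^1  *  29^1*367^1*5783^1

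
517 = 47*11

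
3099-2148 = 951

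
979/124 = 7 + 111/124= 7.90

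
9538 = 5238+4300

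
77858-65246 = 12612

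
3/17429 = 3/17429= 0.00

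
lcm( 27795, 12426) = 1056210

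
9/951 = 3/317 =0.01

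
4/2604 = 1/651 = 0.00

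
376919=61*6179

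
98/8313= 98/8313 = 0.01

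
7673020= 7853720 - 180700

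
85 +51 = 136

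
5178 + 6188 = 11366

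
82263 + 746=83009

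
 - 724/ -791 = 724/791   =  0.92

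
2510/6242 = 1255/3121 = 0.40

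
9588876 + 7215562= 16804438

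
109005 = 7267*15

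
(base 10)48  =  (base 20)28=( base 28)1K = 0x30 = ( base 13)39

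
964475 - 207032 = 757443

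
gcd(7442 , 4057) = 1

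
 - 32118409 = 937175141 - 969293550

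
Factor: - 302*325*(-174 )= 17078100   =  2^2*3^1*5^2*13^1*29^1*151^1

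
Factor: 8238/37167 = 2^1*13^ ( - 1)*953^( - 1)*1373^1 =2746/12389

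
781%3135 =781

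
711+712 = 1423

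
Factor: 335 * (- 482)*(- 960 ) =155011200  =  2^7*3^1*5^2*67^1*241^1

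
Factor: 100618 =2^1*7^1*7187^1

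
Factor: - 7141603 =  - 7^3*47^1*443^1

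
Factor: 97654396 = 2^2*7^1*37^1*94261^1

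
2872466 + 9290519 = 12162985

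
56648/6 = 9441+1/3 = 9441.33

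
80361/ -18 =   -  4465+1/2 = - 4464.50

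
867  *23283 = 20186361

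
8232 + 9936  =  18168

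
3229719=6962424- 3732705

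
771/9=257/3 = 85.67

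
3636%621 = 531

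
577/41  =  14 + 3/41=14.07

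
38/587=38/587 =0.06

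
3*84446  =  253338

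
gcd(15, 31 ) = 1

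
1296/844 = 324/211= 1.54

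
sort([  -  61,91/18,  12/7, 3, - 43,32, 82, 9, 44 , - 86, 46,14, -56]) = [ - 86,- 61, -56,-43, 12/7,3, 91/18, 9, 14, 32, 44 , 46, 82]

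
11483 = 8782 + 2701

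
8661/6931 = 1 + 1730/6931=1.25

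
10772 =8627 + 2145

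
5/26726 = 5/26726 = 0.00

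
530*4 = 2120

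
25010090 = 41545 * 602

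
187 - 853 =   -  666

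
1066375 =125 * 8531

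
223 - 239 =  - 16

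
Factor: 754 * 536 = 2^4*13^1 * 29^1*67^1 = 404144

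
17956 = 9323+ 8633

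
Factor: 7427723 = 401^1*18523^1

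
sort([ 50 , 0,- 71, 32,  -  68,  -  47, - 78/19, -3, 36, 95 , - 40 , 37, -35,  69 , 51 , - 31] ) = [ -71, - 68 , - 47, - 40  ,-35, - 31,  -  78/19, - 3,0 , 32,  36,37,  50, 51, 69,95] 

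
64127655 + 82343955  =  146471610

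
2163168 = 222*9744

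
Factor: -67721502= -2^1*3^1*11286917^1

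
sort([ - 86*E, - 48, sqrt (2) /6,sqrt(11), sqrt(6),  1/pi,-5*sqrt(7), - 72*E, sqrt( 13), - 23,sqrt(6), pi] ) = [- 86*E,-72 * E, - 48, - 23,  -  5*sqrt(7),sqrt( 2 )/6 , 1/pi,sqrt(6 ), sqrt(6 ),pi,sqrt( 11),sqrt(13)] 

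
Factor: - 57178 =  - 2^1*11^1*23^1 * 113^1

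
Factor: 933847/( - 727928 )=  - 2^( - 3 )*19^( - 1)*4789^(-1 )*933847^1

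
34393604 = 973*35348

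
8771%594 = 455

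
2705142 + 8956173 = 11661315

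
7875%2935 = 2005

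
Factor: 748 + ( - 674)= 74 = 2^1*37^1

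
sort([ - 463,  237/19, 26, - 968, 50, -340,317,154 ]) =[ - 968, - 463, - 340, 237/19,  26,50,  154, 317]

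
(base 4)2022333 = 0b10001010111111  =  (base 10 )8895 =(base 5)241040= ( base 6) 105103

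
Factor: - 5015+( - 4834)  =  -9849 = -3^1 * 7^2*67^1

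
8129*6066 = 49310514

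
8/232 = 1/29 = 0.03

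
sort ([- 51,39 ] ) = [ - 51, 39]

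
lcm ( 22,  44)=44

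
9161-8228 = 933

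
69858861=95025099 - 25166238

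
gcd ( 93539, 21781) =1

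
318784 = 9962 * 32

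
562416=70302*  8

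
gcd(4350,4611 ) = 87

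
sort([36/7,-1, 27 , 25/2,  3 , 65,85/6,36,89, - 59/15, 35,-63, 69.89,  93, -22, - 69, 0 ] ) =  [ - 69, - 63 , - 22,  -  59/15 , - 1, 0,3,36/7, 25/2, 85/6,  27, 35,36 , 65, 69.89, 89, 93]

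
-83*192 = -15936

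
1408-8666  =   - 7258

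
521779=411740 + 110039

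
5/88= 5/88 = 0.06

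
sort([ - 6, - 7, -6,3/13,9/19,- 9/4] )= [ - 7, -6,-6  , - 9/4, 3/13,9/19]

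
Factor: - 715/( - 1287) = 5/9 = 3^(  -  2)* 5^1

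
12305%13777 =12305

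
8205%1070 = 715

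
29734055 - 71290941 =-41556886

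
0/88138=0 = 0.00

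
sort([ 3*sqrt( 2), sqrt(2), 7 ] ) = [ sqrt (2),3*sqrt(2),  7 ] 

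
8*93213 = 745704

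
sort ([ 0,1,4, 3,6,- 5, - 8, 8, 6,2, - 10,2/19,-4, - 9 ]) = [-10,-9,  -  8,- 5, - 4, 0, 2/19,1,  2, 3, 4, 6, 6,  8]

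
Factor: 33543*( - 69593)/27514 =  - 2334357999/27514 = - 2^( - 1 ) * 3^2*3727^1*13757^( - 1 )*69593^1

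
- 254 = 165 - 419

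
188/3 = 62 + 2/3 = 62.67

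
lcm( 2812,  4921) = 19684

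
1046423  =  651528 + 394895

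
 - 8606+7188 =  - 1418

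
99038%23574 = 4742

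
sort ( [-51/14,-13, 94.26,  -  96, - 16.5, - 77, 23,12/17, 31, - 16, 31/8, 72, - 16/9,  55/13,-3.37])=[ - 96 , - 77, - 16.5,  -  16, - 13, - 51/14, - 3.37, - 16/9, 12/17, 31/8, 55/13, 23, 31,  72, 94.26] 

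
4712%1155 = 92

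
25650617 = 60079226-34428609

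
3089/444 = 3089/444=6.96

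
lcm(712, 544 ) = 48416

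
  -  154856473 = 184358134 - 339214607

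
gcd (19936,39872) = 19936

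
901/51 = 53/3 = 17.67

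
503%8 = 7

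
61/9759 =61/9759 = 0.01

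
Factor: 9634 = 2^1 * 4817^1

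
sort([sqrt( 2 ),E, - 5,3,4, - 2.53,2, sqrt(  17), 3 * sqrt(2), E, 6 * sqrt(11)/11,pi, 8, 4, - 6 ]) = [ - 6, - 5, - 2.53  ,  sqrt(2), 6 * sqrt(11)/11,2, E, E,3,pi,4,4,sqrt(17 ), 3* sqrt ( 2),8]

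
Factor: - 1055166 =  - 2^1*3^1 * 7^2*37^1*97^1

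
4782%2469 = 2313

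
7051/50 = 7051/50 = 141.02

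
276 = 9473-9197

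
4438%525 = 238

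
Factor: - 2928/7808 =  -2^ ( - 3)*3^1 = - 3/8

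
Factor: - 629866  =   - 2^1*314933^1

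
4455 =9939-5484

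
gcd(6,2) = 2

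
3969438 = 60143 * 66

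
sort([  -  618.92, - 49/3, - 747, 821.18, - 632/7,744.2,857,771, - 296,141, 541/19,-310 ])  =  [ - 747,-618.92, - 310, - 296 , - 632/7,-49/3,541/19,141 , 744.2,771,821.18, 857 ]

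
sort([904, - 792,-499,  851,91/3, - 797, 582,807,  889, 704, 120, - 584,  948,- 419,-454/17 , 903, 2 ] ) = [ - 797, - 792 ,- 584, - 499, - 419, - 454/17,  2,91/3 , 120,582, 704 , 807, 851,889  ,  903, 904 , 948]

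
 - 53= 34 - 87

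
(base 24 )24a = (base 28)1GQ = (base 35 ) 10X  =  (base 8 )2352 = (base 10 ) 1258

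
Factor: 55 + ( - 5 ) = 2^1 * 5^2 = 50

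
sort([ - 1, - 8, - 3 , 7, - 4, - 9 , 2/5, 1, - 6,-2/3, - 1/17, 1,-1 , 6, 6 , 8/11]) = [ - 9, - 8, - 6,-4, - 3, - 1, - 1 , - 2/3, - 1/17,2/5,8/11,1,1, 6, 6,7 ] 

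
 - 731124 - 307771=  - 1038895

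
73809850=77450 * 953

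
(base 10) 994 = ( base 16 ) 3e2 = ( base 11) 824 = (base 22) 214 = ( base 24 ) 1ha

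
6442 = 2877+3565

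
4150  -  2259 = 1891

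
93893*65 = 6103045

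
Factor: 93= 3^1*31^1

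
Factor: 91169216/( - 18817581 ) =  - 2^6*3^(-1) * 19^( - 1 )*330133^(-1 )  *1424519^1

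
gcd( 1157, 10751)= 13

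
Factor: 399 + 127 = 526 = 2^1*263^1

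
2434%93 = 16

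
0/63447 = 0 = 0.00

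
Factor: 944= 2^4 * 59^1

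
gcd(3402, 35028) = 126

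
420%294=126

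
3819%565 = 429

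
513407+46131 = 559538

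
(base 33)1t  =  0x3E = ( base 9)68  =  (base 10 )62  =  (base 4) 332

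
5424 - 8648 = -3224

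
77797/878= 77797/878 = 88.61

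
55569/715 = 77 + 514/715=77.72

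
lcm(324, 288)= 2592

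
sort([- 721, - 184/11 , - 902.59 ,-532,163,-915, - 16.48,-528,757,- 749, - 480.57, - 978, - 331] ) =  [ -978  ,  -  915, - 902.59 , - 749, - 721, - 532, - 528,- 480.57, - 331, - 184/11, - 16.48, 163,757]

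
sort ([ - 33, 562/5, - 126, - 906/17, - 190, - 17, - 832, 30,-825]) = [ - 832 , - 825, - 190, - 126,  -  906/17, - 33, - 17,30, 562/5] 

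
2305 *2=4610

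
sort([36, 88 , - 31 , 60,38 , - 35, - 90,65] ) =[ - 90 , - 35, - 31, 36, 38, 60,65, 88] 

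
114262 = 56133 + 58129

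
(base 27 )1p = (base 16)34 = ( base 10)52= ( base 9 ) 57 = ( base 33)1j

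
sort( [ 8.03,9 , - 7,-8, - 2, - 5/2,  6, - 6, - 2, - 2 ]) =[  -  8, - 7, - 6,-5/2 , - 2, - 2 , - 2, 6, 8.03 , 9 ]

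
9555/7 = 1365=   1365.00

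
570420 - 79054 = 491366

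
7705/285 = 27 + 2/57 = 27.04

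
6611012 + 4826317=11437329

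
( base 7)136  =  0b1001100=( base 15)51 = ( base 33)2a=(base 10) 76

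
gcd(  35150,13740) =10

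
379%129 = 121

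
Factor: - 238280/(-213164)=2^1 * 5^1 * 37^1*331^( - 1)  =  370/331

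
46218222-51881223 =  - 5663001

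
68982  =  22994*3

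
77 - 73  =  4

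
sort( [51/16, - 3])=[ - 3,51/16]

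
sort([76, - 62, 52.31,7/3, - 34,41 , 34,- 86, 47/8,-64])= [ - 86, - 64, - 62, - 34, 7/3 , 47/8, 34, 41, 52.31,76] 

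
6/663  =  2/221  =  0.01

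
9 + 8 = 17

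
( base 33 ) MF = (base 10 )741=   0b1011100101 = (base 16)2E5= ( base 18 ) 253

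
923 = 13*71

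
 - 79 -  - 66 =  - 13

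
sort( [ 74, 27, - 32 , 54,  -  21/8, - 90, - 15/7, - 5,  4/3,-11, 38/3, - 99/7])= [ - 90, - 32, - 99/7, - 11, - 5, - 21/8, - 15/7,4/3, 38/3,27,54, 74 ] 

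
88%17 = 3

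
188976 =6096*31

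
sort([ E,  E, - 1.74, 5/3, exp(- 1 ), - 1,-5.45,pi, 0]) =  [-5.45 , - 1.74, - 1,0,exp(- 1),  5/3 , E, E, pi]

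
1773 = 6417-4644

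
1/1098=1/1098 =0.00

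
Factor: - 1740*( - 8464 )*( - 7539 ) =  - 111029567040 = - 2^6*3^2*5^1*7^1*23^2*29^1*359^1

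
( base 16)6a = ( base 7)211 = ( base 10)106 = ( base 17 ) 64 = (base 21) 51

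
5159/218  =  5159/218  =  23.67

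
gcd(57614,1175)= 1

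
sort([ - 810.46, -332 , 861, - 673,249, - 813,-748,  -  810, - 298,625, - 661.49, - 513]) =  [ - 813, -810.46, - 810, - 748, - 673, - 661.49, - 513, - 332, - 298,249,625 , 861]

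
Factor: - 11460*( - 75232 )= 862158720 = 2^7 * 3^1*5^1*191^1*2351^1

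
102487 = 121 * 847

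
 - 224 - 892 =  - 1116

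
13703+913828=927531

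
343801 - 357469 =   -  13668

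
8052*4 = 32208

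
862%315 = 232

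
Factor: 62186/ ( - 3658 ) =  - 17 = - 17^1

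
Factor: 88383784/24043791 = 2^3*3^ ( - 1 )* 73^ (-1)*109789^(  -  1) * 11047973^1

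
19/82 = 19/82 = 0.23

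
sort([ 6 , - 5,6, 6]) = [ - 5 , 6, 6, 6 ]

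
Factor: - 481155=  - 3^1*5^1*32077^1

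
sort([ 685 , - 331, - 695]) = [ - 695, - 331 , 685 ] 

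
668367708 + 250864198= 919231906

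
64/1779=64/1779 = 0.04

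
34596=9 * 3844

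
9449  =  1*9449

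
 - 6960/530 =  - 696/53 = - 13.13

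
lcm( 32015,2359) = 224105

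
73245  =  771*95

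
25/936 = 25/936 = 0.03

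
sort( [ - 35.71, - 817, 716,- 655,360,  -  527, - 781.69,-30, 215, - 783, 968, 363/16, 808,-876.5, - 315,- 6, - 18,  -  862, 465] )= [-876.5, - 862, - 817, - 783, - 781.69, - 655, - 527, - 315, - 35.71,- 30, - 18, - 6, 363/16,215, 360 , 465 , 716, 808, 968 ] 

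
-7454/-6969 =1 + 485/6969 = 1.07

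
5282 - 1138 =4144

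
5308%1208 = 476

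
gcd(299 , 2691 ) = 299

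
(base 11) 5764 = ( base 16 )1d94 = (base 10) 7572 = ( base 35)66C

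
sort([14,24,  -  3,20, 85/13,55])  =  [ - 3,85/13,14, 20,24,55] 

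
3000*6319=18957000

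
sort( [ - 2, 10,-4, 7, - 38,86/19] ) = [ - 38,-4, - 2, 86/19,  7, 10] 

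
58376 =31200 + 27176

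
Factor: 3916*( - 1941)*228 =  - 2^4 * 3^2*11^1 * 19^1*89^1* 647^1  =  - 1733017968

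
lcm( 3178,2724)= 19068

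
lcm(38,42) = 798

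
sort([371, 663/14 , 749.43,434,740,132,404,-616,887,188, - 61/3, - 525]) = [- 616, - 525, - 61/3, 663/14, 132,188, 371,  404, 434,740,749.43, 887]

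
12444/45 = 4148/15 = 276.53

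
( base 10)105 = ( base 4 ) 1221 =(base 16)69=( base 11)96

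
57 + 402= 459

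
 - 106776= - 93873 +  - 12903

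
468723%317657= 151066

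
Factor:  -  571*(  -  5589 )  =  3^5*23^1*571^1 = 3191319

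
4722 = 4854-132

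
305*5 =1525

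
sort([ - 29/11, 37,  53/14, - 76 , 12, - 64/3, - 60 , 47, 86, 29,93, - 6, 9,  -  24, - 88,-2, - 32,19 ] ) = [ - 88,-76, - 60, - 32, - 24, - 64/3, - 6, - 29/11, - 2, 53/14,  9, 12,19,29,37,47,  86 , 93]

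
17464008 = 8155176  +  9308832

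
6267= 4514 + 1753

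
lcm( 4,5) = 20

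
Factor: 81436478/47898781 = 2^1*7^( - 1)*47^( - 1 ) * 223^1* 145589^( - 1)*182593^1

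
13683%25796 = 13683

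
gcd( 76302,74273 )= 1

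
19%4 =3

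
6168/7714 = 3084/3857 = 0.80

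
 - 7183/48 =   -  150+17/48 = -149.65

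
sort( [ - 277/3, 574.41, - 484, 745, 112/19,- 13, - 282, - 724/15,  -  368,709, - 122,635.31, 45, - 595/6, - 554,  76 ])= [ - 554,-484,-368, - 282, - 122,-595/6, - 277/3 ,-724/15, - 13,112/19, 45, 76, 574.41 , 635.31,709, 745] 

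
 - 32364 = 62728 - 95092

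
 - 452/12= -38+1/3=   -  37.67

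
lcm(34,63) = 2142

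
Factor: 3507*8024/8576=3517521/1072 = 2^( - 4 ) * 3^1*7^1 *17^1*59^1*67^( - 1)*167^1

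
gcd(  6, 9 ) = 3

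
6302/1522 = 3151/761 = 4.14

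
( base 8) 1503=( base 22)1FL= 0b1101000011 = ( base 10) 835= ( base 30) rp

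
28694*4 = 114776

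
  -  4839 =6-4845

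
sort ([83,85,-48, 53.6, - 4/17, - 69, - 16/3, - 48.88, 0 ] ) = [ - 69 , - 48.88 , - 48, - 16/3, - 4/17,  0,53.6, 83 , 85] 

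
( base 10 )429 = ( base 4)12231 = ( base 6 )1553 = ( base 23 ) if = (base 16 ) 1AD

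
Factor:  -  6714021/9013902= -2^(-1) * 59^ ( - 1)*1493^1 * 1499^1*25463^ ( - 1) = - 2238007/3004634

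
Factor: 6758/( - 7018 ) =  -11^(- 2 )*29^( - 1)*31^1* 109^1 = -  3379/3509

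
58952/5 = 11790 + 2/5  =  11790.40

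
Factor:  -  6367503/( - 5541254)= 2^( - 1)*3^1 * 17^1*124853^1*2770627^( - 1) 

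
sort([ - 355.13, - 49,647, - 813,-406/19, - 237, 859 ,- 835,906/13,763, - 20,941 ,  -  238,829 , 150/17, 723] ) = [-835,  -  813, - 355.13, - 238, - 237,  -  49,- 406/19,-20, 150/17,906/13, 647, 723,763, 829,859, 941]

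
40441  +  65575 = 106016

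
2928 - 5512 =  - 2584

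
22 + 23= 45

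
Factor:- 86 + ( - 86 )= - 172 = - 2^2*43^1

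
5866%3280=2586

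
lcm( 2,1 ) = 2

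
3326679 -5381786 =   -  2055107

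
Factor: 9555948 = 2^2*3^3*23^1*3847^1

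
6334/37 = 6334/37 = 171.19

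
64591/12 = 64591/12 = 5382.58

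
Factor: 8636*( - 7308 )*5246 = - 331084964448= - 2^5*3^2 * 7^1*17^1 * 29^1 * 43^1* 61^1*127^1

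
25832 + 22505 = 48337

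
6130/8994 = 3065/4497 = 0.68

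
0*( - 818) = 0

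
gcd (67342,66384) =2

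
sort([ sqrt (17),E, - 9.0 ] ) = [-9.0,E,sqrt(17) ] 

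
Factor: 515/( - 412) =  - 5/4 = - 2^( - 2 )*5^1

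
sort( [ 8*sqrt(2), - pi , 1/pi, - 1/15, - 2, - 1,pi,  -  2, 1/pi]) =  [-pi, -2, - 2, - 1, - 1/15,1/pi, 1/pi,  pi,8*sqrt (2 ) ] 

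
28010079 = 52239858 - 24229779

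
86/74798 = 43/37399 = 0.00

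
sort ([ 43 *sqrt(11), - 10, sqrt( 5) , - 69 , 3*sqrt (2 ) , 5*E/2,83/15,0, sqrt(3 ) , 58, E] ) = [-69, - 10, 0, sqrt(3),sqrt( 5), E, 3*sqrt( 2), 83/15,5*E/2, 58,43*sqrt(11 )]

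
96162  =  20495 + 75667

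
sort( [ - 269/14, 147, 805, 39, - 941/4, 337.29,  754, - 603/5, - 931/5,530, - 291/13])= [ - 941/4, - 931/5, - 603/5, - 291/13,  -  269/14,  39,147, 337.29, 530,754,805]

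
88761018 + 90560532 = 179321550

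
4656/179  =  4656/179  =  26.01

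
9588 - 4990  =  4598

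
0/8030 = 0 = 0.00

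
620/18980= 31/949 = 0.03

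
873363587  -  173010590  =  700352997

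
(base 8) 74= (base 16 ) 3C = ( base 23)2E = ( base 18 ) 36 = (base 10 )60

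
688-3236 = -2548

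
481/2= 240+1/2 = 240.50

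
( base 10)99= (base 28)3f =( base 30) 39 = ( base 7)201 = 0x63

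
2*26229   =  52458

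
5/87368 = 5/87368 = 0.00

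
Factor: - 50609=  -  13^1*17^1*229^1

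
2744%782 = 398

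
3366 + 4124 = 7490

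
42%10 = 2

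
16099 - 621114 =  - 605015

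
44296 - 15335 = 28961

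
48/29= 48/29 = 1.66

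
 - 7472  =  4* ( - 1868 )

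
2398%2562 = 2398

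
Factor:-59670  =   -2^1*3^3*5^1*13^1*17^1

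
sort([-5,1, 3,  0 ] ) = [ - 5, 0, 1,3 ]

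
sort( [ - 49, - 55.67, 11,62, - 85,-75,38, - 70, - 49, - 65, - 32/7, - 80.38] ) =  [ - 85, -80.38, - 75, - 70 , - 65, - 55.67, - 49 , - 49, - 32/7,11, 38,62]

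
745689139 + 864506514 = 1610195653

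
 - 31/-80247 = 31/80247= 0.00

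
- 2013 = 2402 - 4415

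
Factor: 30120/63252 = 2^1*3^( - 1) * 5^1*7^( - 1) = 10/21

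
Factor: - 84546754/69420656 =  - 42273377/34710328 = - 2^( - 3 )*  17^(-1 )*31^(  -  1)*8233^( - 1)*42273377^1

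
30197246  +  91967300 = 122164546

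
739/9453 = 739/9453 = 0.08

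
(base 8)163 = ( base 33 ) 3g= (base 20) 5F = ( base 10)115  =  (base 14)83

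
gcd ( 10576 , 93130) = 2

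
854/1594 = 427/797   =  0.54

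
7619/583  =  13+40/583= 13.07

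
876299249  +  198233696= 1074532945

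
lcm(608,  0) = 0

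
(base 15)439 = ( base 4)32322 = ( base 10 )954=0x3ba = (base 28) 162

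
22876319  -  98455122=-75578803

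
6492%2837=818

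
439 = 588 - 149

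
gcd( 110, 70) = 10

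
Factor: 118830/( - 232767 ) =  - 2^1 * 3^( - 2)*5^1*17^1*37^( - 1)  =  - 170/333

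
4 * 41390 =165560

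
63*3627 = 228501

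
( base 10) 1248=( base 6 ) 5440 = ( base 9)1636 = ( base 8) 2340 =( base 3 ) 1201020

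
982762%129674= 75044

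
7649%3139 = 1371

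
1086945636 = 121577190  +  965368446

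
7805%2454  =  443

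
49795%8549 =7050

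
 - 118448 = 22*(- 5384 )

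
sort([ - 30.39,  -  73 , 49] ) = [ - 73, - 30.39  ,  49 ]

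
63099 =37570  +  25529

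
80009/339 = 80009/339 = 236.01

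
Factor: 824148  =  2^2*3^3*13^1*587^1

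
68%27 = 14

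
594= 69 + 525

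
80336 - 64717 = 15619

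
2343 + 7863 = 10206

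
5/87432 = 5/87432 = 0.00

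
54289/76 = 54289/76 = 714.33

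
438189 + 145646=583835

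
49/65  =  49/65 = 0.75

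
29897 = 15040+14857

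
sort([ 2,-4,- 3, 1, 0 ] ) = [-4, -3,0,1 , 2]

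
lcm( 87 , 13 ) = 1131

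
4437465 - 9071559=-4634094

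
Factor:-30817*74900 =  - 2^2 * 5^2*7^1*107^1 *30817^1= - 2308193300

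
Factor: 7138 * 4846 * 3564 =123281425872 =2^4*3^4 * 11^1*43^1*83^1*2423^1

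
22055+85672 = 107727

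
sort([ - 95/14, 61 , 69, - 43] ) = [ - 43, - 95/14,61,69 ]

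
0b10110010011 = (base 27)1PN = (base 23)2G1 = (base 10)1427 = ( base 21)34k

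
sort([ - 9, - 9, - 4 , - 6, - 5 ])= [  -  9 ,  -  9, - 6,-5 , - 4]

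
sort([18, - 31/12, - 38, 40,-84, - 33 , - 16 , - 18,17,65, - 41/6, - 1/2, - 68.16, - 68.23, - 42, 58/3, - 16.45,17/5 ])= [ - 84, - 68.23, - 68.16, - 42, - 38, - 33, - 18, - 16.45,-16, - 41/6, - 31/12, - 1/2, 17/5 , 17, 18, 58/3, 40, 65]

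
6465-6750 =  - 285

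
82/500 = 41/250 = 0.16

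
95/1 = 95  =  95.00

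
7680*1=7680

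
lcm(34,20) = 340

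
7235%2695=1845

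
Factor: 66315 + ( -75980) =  - 5^1*1933^1=- 9665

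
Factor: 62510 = 2^1*5^1*7^1*19^1*47^1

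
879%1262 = 879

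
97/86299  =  97/86299= 0.00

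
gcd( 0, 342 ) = 342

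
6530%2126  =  152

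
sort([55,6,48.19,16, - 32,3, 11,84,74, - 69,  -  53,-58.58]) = [ - 69, - 58.58, - 53,-32,  3, 6, 11,16, 48.19,55, 74,84] 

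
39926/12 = 3327  +  1/6 = 3327.17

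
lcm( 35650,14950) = 463450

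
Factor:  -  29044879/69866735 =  - 5^( - 1)*257^( - 1) * 54371^( - 1) * 29044879^1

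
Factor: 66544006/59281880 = 2^ ( - 2)*5^( - 1 ) * 7^( - 1)*193^( - 1 )* 317^1*1097^(- 1)*104959^1   =  33272003/29640940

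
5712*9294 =53087328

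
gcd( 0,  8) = 8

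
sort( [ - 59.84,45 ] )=[ - 59.84,45]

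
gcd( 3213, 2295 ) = 459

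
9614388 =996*9653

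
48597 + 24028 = 72625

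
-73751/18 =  - 73751/18 = - 4097.28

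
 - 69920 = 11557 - 81477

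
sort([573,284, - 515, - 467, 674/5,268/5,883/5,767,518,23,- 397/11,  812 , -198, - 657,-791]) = [- 791,-657,- 515, - 467, - 198,-397/11,23,268/5,674/5,  883/5 , 284,  518,573,767 , 812 ] 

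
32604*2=65208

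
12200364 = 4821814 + 7378550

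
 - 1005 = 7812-8817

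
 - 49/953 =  - 49/953 = - 0.05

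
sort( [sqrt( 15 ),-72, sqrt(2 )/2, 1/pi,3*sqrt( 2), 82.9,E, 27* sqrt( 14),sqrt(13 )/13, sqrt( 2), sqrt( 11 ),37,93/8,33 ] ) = [ - 72 , sqrt( 13)/13, 1/pi, sqrt(2 )/2 , sqrt(2 ),E,sqrt (11),  sqrt( 15), 3*sqrt( 2) , 93/8,33,37 , 82.9,27*sqrt (14)] 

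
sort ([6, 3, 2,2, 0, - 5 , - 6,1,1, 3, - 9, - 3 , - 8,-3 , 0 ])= [ - 9,-8, - 6, - 5 , - 3,-3 , 0, 0,1,1, 2, 2, 3 , 3, 6]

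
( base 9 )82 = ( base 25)2O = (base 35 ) 24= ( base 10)74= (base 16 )4a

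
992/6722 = 496/3361 = 0.15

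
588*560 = 329280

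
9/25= 9/25 =0.36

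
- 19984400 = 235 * ( - 85040 )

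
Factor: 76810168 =2^3*113^1*84967^1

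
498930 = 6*83155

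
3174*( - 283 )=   -898242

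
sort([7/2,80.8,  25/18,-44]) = [ - 44  ,  25/18 , 7/2,80.8]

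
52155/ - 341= - 153+18/341 = - 152.95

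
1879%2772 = 1879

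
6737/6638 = 1 + 99/6638=1.01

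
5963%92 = 75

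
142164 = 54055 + 88109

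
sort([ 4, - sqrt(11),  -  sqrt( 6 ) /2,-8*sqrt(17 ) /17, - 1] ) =[ - sqrt( 11), - 8 * sqrt(17 )/17, - sqrt( 6)/2, - 1, 4] 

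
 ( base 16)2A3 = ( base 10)675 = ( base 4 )22203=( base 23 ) 168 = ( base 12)483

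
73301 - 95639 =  - 22338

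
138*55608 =7673904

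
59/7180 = 59/7180 = 0.01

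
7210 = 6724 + 486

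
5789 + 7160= 12949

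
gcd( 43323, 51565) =1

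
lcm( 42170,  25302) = 126510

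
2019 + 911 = 2930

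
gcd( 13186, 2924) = 2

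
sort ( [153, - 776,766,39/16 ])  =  [ - 776, 39/16,  153, 766] 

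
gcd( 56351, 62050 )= 1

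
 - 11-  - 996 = 985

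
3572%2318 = 1254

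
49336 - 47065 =2271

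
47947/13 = 47947/13 = 3688.23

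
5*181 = 905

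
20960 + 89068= 110028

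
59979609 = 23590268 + 36389341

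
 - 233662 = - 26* 8987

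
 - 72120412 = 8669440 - 80789852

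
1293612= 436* 2967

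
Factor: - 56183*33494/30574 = -940896701/15287=   -19^1*2957^1*15287^(- 1)*16747^1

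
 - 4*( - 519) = 2076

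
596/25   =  596/25  =  23.84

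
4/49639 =4/49639 = 0.00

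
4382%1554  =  1274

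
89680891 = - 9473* ( - 9467)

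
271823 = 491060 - 219237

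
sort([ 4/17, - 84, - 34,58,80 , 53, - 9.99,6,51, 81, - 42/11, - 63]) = [ - 84, - 63, - 34, - 9.99 ,  -  42/11,  4/17,6, 51,53, 58, 80, 81 ]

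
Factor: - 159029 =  - 13^2 * 941^1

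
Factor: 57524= 2^2 * 73^1*197^1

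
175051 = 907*193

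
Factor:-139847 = -109^1*1283^1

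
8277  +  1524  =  9801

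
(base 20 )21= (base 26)1F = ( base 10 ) 41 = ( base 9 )45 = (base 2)101001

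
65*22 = 1430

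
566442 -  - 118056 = 684498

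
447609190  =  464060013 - 16450823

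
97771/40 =2444 + 11/40 = 2444.28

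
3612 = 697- - 2915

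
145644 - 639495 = -493851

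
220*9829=2162380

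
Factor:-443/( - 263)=263^( - 1 )*  443^1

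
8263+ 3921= 12184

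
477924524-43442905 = 434481619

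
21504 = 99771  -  78267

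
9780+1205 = 10985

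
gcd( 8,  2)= 2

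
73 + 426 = 499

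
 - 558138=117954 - 676092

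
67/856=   67/856 = 0.08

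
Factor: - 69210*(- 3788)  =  2^3*3^2*5^1*769^1*947^1 = 262167480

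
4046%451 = 438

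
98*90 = 8820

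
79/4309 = 79/4309 = 0.02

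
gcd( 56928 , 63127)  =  1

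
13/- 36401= - 13/36401 = - 0.00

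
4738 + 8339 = 13077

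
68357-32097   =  36260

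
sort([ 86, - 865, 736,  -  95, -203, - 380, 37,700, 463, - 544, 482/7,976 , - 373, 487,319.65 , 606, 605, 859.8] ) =[ - 865, - 544, - 380, - 373, - 203,-95, 37,482/7, 86,  319.65,463, 487, 605 , 606,700, 736, 859.8,976 ]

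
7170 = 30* 239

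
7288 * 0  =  0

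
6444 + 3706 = 10150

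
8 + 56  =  64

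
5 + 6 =11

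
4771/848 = 5 + 531/848 = 5.63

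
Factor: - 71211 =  -3^1*7^1*3391^1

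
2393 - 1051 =1342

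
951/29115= 317/9705 = 0.03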